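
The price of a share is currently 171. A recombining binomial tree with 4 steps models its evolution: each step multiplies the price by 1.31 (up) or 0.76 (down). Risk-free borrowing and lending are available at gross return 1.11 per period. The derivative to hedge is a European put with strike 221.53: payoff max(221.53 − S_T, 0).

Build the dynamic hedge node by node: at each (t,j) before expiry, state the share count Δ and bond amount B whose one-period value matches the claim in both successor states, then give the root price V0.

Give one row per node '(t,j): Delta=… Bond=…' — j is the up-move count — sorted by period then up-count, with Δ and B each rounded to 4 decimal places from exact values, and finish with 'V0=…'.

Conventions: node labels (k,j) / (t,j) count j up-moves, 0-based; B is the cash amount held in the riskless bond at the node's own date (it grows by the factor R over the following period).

The replicating-portfolio and risk-neutral prices coincide; use p* = (1.11−0.76)/(1.31−0.76) = 0.6364 for the latter.
Terminal payoffs: V(4,0)=164.4807, V(4,1)=123.1950, V(4,2)=52.0315, V(4,3)=0.0000, V(4,4)=0.0000
(3,0): S=75.0649. Δ = (V_up−V_dn)/(S_up−S_dn) = (123.1950−164.4807)/(98.3350−57.0493) = -1.0000. V = [p*·123.1950 + (1−p*)·164.4807]/1.11 = 124.5117. B = V − Δ·S = 199.5766.
(3,1): S=129.3882. Δ = (V_up−V_dn)/(S_up−S_dn) = (52.0315−123.1950)/(169.4985−98.3350) = -1.0000. V = [p*·52.0315 + (1−p*)·123.1950]/1.11 = 70.1884. B = V − Δ·S = 199.5766.
(3,2): S=223.0244. Δ = (V_up−V_dn)/(S_up−S_dn) = (0.0000−52.0315)/(292.1619−169.4985) = -0.4242. V = [p*·0.0000 + (1−p*)·52.0315]/1.11 = 17.0455. B = V − Δ·S = 111.6482.
(3,3): S=384.4236. Δ = (V_up−V_dn)/(S_up−S_dn) = (0.0000−0.0000)/(503.5949−292.1619) = 0.0000. V = [p*·0.0000 + (1−p*)·0.0000]/1.11 = 0.0000. B = V − Δ·S = 0.0000.
(2,0): S=98.7696. Δ = (V_up−V_dn)/(S_up−S_dn) = (70.1884−124.5117)/(129.3882−75.0649) = -1.0000. V = [p*·70.1884 + (1−p*)·124.5117]/1.11 = 81.0291. B = V − Δ·S = 179.7987.
(2,1): S=170.2476. Δ = (V_up−V_dn)/(S_up−S_dn) = (17.0455−70.1884)/(223.0244−129.3882) = -0.5675. V = [p*·17.0455 + (1−p*)·70.1884]/1.11 = 32.7660. B = V − Δ·S = 129.3894.
(2,2): S=293.4531. Δ = (V_up−V_dn)/(S_up−S_dn) = (0.0000−17.0455)/(384.4236−223.0244) = -0.1056. V = [p*·0.0000 + (1−p*)·17.0455]/1.11 = 5.5841. B = V − Δ·S = 36.5760.
(1,0): S=129.9600. Δ = (V_up−V_dn)/(S_up−S_dn) = (32.7660−81.0291)/(170.2476−98.7696) = -0.6752. V = [p*·32.7660 + (1−p*)·81.0291]/1.11 = 45.3299. B = V − Δ·S = 133.0811.
(1,1): S=224.0100. Δ = (V_up−V_dn)/(S_up−S_dn) = (5.5841−32.7660)/(293.4531−170.2476) = -0.2206. V = [p*·5.5841 + (1−p*)·32.7660]/1.11 = 13.9355. B = V − Δ·S = 63.3570.
(0,0): S=171.0000. Δ = (V_up−V_dn)/(S_up−S_dn) = (13.9355−45.3299)/(224.0100−129.9600) = -0.3338. V = [p*·13.9355 + (1−p*)·45.3299]/1.11 = 22.8393. B = V − Δ·S = 79.9200.
Verification: the root portfolio costs Δ(0,0)·S0 + B(0,0) = 22.8393, matching V0.

(0,0): Delta=-0.3338 Bond=79.9200
(1,0): Delta=-0.6752 Bond=133.0811
(1,1): Delta=-0.2206 Bond=63.3570
(2,0): Delta=-1.0000 Bond=179.7987
(2,1): Delta=-0.5675 Bond=129.3894
(2,2): Delta=-0.1056 Bond=36.5760
(3,0): Delta=-1.0000 Bond=199.5766
(3,1): Delta=-1.0000 Bond=199.5766
(3,2): Delta=-0.4242 Bond=111.6482
(3,3): Delta=0.0000 Bond=0.0000
V0=22.8393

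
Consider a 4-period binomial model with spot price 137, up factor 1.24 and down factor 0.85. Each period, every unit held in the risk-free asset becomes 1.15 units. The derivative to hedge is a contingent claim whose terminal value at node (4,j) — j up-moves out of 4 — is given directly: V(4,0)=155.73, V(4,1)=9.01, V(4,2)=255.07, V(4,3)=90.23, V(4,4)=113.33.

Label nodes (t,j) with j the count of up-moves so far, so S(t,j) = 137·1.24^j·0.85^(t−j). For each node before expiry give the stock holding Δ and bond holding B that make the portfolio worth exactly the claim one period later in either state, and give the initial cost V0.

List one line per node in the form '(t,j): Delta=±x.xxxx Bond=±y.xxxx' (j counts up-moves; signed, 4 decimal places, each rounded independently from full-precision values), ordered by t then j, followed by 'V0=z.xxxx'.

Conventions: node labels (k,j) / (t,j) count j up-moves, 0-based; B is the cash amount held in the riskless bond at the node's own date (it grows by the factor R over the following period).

The replicating-portfolio and risk-neutral prices coincide; use p* = (1.15−0.85)/(1.24−0.85) = 0.7692 for the latter.
Expiry values: V(4,0)=155.7300, V(4,1)=9.0100, V(4,2)=255.0700, V(4,3)=90.2300, V(4,4)=113.3300
Node (3,0) S=84.1351: V=(p*·9.0100+(1−p*)·155.7300)/1.15=37.2769; Δ=(9.0100−155.7300)/(104.3276−71.5149)=-4.4714; B=V−Δ·S=413.4821
Node (3,1) S=122.7383: V=(p*·255.0700+(1−p*)·9.0100)/1.15=172.4234; Δ=(255.0700−9.0100)/(152.1955−104.3276)=5.1404; B=V−Δ·S=-458.4997
Node (3,2) S=179.0535: V=(p*·90.2300+(1−p*)·255.0700)/1.15=111.5391; Δ=(90.2300−255.0700)/(222.0264−152.1955)=-2.3606; B=V−Δ·S=534.2058
Node (3,3) S=261.2075: V=(p*·113.3300+(1−p*)·90.2300)/1.15=93.9124; Δ=(113.3300−90.2300)/(323.8973−222.0264)=0.2268; B=V−Δ·S=34.6816
Node (2,0) S=98.9825: V=(p*·172.4234+(1−p*)·37.2769)/1.15=122.8137; Δ=(172.4234−37.2769)/(122.7383−84.1351)=3.5009; B=V−Δ·S=-223.7158
Node (2,1) S=144.3980: V=(p*·111.5391+(1−p*)·172.4234)/1.15=109.2081; Δ=(111.5391−172.4234)/(179.0535−122.7383)=-1.0811; B=V−Δ·S=265.3217
Node (2,2) S=210.6512: V=(p*·93.9124+(1−p*)·111.5391)/1.15=85.2001; Δ=(93.9124−111.5391)/(261.2075−179.0535)=-0.2146; B=V−Δ·S=130.3969
Node (1,0) S=116.4500: V=(p*·109.2081+(1−p*)·122.8137)/1.15=97.6938; Δ=(109.2081−122.8137)/(144.3980−98.9825)=-0.2996; B=V−Δ·S=132.5799
Node (1,1) S=169.8800: V=(p*·85.2001+(1−p*)·109.2081)/1.15=78.9047; Δ=(85.2001−109.2081)/(210.6512−144.3980)=-0.3624; B=V−Δ·S=140.4638
Node (0,0) S=137.0000: V=(p*·78.9047+(1−p*)·97.6938)/1.15=72.3832; Δ=(78.9047−97.6938)/(169.8800−116.4500)=-0.3517; B=V−Δ·S=120.5604
Sanity check at the root: Δ(0,0)·S0 + B(0,0) reproduces V0 = 72.3832.

(0,0): Delta=-0.3517 Bond=120.5604
(1,0): Delta=-0.2996 Bond=132.5799
(1,1): Delta=-0.3624 Bond=140.4638
(2,0): Delta=3.5009 Bond=-223.7158
(2,1): Delta=-1.0811 Bond=265.3217
(2,2): Delta=-0.2146 Bond=130.3969
(3,0): Delta=-4.4714 Bond=413.4821
(3,1): Delta=5.1404 Bond=-458.4997
(3,2): Delta=-2.3606 Bond=534.2058
(3,3): Delta=0.2268 Bond=34.6816
V0=72.3832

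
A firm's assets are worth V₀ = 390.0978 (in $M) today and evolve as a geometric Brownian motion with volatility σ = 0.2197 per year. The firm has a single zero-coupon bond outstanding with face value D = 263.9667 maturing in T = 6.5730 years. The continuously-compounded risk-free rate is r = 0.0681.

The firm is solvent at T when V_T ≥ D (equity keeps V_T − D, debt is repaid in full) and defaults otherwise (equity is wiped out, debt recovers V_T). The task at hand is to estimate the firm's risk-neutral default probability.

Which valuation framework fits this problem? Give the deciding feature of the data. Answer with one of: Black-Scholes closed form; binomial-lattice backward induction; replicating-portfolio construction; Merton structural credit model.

framework: Merton structural credit model

Key observation: a levered firm with one bullet debt due at 6.5730 years is the canonical structural-credit setup: equity is a call on the firm's assets struck at the face value.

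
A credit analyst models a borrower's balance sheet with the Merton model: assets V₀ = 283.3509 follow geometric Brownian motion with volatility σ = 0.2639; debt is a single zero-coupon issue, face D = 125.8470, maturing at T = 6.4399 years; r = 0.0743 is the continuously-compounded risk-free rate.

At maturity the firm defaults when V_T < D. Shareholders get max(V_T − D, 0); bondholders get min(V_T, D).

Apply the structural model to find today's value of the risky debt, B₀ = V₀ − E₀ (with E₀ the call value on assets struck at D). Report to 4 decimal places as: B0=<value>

B0=77.0067

Apply the equity-as-call identities (strike 125.8470, horizon 6.4399 years):
d₁ = [ln(V₀/D) + (r + σ²/2)T] / (σ√T)
   = [ln(283.3509/125.8470) + (0.0743 + 0.5·0.2639²)·6.4399] / (0.2639·√6.4399)
   = [0.811619 + 0.702732] / 0.669698 = 2.261245
d₂ = d₁ − σ√T = 2.261245 − 0.669698 = 1.591548
N(d₁) = 0.988128,  N(d₂) = 0.944257,  e^(−rT) = 0.619722
E₀ = V₀·N(d₁) − D·e^(−rT)·N(d₂)
   = 283.3509·0.988128 − 125.8470·0.619722·0.944257 = 206.344237
B₀ = V₀ − E₀ = 283.3509 − 206.344237 = 77.006663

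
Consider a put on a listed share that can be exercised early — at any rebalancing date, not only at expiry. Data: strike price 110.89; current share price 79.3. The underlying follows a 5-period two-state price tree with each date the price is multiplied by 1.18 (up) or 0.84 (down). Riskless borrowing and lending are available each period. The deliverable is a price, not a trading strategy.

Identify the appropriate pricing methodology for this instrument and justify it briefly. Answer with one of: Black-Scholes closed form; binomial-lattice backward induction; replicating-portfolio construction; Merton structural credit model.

framework: binomial-lattice backward induction

Key observation: the exercise right at every one of the 5 steps is what matters: each node needs max(110.89 − S, continuation), which only the stepwise tree valuation starting from spot 79.3 delivers.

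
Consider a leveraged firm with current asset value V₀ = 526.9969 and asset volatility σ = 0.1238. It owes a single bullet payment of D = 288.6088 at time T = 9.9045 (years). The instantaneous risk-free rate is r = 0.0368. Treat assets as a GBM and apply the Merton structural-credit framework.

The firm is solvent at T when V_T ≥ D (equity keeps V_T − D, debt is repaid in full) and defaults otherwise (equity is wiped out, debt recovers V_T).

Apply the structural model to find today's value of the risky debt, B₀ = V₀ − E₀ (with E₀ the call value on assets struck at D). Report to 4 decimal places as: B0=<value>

With assets at 526.9969 and a single debt payment of 288.6088 at 9.9045 years:
d₁ = [ln(V₀/D) + (r + σ²/2)T] / (σ√T)
   = [ln(526.9969/288.6088) + (0.0368 + 0.5·0.1238²)·9.9045] / (0.1238·√9.9045)
   = [0.602123 + 0.440386] / 0.389616 = 2.675732
d₂ = d₁ − σ√T = 2.675732 − 0.389616 = 2.286116
N(d₁) = 0.996272,  N(d₂) = 0.988876,  e^(−rT) = 0.694554
E₀ = V₀·N(d₁) − D·e^(−rT)·N(d₂)
   = 526.9969·0.996272 − 288.6088·0.694554·0.988876 = 326.807544
B₀ = V₀ − E₀ = 526.9969 − 326.807544 = 200.189356

B0=200.1894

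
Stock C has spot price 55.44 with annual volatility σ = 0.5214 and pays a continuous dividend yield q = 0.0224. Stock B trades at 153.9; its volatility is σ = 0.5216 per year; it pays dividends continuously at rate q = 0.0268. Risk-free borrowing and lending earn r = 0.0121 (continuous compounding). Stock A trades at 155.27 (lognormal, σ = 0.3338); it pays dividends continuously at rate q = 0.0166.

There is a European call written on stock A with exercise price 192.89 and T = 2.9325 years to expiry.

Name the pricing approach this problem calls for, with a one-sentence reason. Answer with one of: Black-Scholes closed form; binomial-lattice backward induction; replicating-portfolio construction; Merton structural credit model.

framework: Black-Scholes closed form

Key observation: with stock A following a GBM at constant σ and r, the European call struck at 192.89 prices in closed form — nothing here needs a stepwise model or a balance sheet.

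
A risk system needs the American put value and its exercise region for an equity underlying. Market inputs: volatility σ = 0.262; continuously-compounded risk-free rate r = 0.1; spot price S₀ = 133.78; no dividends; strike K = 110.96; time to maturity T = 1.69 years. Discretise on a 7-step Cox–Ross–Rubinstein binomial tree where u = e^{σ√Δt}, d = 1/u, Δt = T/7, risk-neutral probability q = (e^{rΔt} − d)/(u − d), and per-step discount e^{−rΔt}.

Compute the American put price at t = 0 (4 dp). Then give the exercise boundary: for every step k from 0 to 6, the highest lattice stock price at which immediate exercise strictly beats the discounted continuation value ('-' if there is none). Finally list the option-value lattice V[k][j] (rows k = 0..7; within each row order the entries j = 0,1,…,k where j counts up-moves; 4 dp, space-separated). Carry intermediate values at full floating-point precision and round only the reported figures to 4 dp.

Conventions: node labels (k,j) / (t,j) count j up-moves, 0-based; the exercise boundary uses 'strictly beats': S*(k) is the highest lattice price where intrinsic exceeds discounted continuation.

price = 3.4310
boundary = - - - 90.9211 79.9385 90.9211 79.9385
tree:
3.4310
6.3733 1.2917
11.5055 2.6586 0.2846
20.0389 5.3685 0.6665 0.0000
31.0215 10.5644 1.5607 0.0000 0.0000
40.6775 20.0389 3.6546 0.0000 0.0000 0.0000
49.1671 31.0215 8.5577 0.0000 0.0000 0.0000 0.0000
56.6312 40.6775 20.0389 0.0000 0.0000 0.0000 0.0000 0.0000

params: Δt=0.24143 u=1.13739 d=0.87921 q=0.56251 e^(-rΔt)=0.97615
t_7 payoffs: 56.6312 40.6775 20.0389 0.0000 0.0000 0.0000 0.0000 0.0000
t_6: node(6,0) S=61.7929 payoff=49.1671 vs cont=46.5203 → 49.1671 [stop]  node(6,1) S=79.9385 payoff=31.0215 vs cont=28.3747 → 31.0215 [stop]  node(6,2) S=103.4126 payoff=7.5474 vs cont=8.5577 → 8.5577 [wait]  node(6,3) S=133.7800 payoff=0.0000 vs cont=0.0000 → 0.0000 [wait]  node(6,4) S=173.0648 payoff=0.0000 vs cont=0.0000 → 0.0000 [wait]  node(6,5) S=223.8857 payoff=0.0000 vs cont=0.0000 → 0.0000 [wait]  node(6,6) S=289.6302 payoff=0.0000 vs cont=0.0000 → 0.0000 [wait]  ⇒ S*(6)=79.9385
t_5: node(5,0) S=70.2825 payoff=40.6775 vs cont=38.0307 → 40.6775 [stop]  node(5,1) S=90.9211 payoff=20.0389 vs cont=17.9468 → 20.0389 [stop]  node(5,2) S=117.6203 payoff=0.0000 vs cont=3.6546 → 3.6546 [wait]  node(5,3) S=152.1598 payoff=0.0000 vs cont=0.0000 → 0.0000 [wait]  node(5,4) S=196.8419 payoff=0.0000 vs cont=0.0000 → 0.0000 [wait]  node(5,5) S=254.6449 payoff=0.0000 vs cont=0.0000 → 0.0000 [wait]  ⇒ S*(5)=90.9211
t_4: node(4,0) S=79.9385 payoff=31.0215 vs cont=28.3747 → 31.0215 [stop]  node(4,1) S=103.4126 payoff=7.5474 vs cont=10.5644 → 10.5644 [wait]  node(4,2) S=133.7800 payoff=0.0000 vs cont=1.5607 → 1.5607 [wait]  node(4,3) S=173.0648 payoff=0.0000 vs cont=0.0000 → 0.0000 [wait]  node(4,4) S=223.8857 payoff=0.0000 vs cont=0.0000 → 0.0000 [wait]  ⇒ S*(4)=79.9385
t_3: node(3,0) S=90.9211 payoff=20.0389 vs cont=19.0487 → 20.0389 [stop]  node(3,1) S=117.6203 payoff=0.0000 vs cont=5.3685 → 5.3685 [wait]  node(3,2) S=152.1598 payoff=0.0000 vs cont=0.6665 → 0.6665 [wait]  node(3,3) S=196.8419 payoff=0.0000 vs cont=0.0000 → 0.0000 [wait]  ⇒ S*(3)=90.9211
t_2: node(2,0) S=103.4126 payoff=7.5474 vs cont=11.5055 → 11.5055 [wait]  node(2,1) S=133.7800 payoff=0.0000 vs cont=2.6586 → 2.6586 [wait]  node(2,2) S=173.0648 payoff=0.0000 vs cont=0.2846 → 0.2846 [wait]  ⇒ S*(2)=-
t_1: node(1,0) S=117.6203 payoff=0.0000 vs cont=6.3733 → 6.3733 [wait]  node(1,1) S=152.1598 payoff=0.0000 vs cont=1.2917 → 1.2917 [wait]  ⇒ S*(1)=-
t_0: node(0,0) S=133.7800 payoff=0.0000 vs cont=3.4310 → 3.4310 [wait]  ⇒ S*(0)=-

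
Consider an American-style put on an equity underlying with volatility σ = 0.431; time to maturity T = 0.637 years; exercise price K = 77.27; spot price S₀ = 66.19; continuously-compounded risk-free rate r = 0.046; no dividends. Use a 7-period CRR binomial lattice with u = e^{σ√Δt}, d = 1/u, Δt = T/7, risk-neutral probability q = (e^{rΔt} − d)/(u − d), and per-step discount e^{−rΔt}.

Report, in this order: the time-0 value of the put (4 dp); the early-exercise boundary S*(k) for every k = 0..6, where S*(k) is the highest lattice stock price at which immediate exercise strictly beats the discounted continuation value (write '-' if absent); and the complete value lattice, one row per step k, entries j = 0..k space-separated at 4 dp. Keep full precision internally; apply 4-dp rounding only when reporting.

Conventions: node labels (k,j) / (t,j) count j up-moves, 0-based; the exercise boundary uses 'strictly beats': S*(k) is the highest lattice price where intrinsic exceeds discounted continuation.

price = 15.1009
boundary = - - 51.0342 44.8122 51.0342 58.1202 66.1900
tree:
15.1009
20.2701 9.7128
26.2358 14.0764 5.1380
32.4578 19.6633 8.2332 1.8777
37.9213 26.2358 12.8165 3.4110 0.2569
42.7186 32.4578 19.1498 6.1655 0.4997 0.0000
46.9311 37.9213 26.2358 11.0800 0.9717 0.0000 0.0000
50.6300 42.7186 32.4578 19.1498 1.8897 0.0000 0.0000 0.0000

Δt=0.09100  u=1.13885  d=0.87808  q=0.48363  discount=0.99582
step 7 (expiry): payoffs max(K−S,0) = 50.6300 42.7186 32.4578 19.1498 1.8897 0.0000 0.0000 0.0000
step 6: (k=6,j=0): S=30.3389, K−S=46.9311, hold=46.6083 ⇒ V=46.9311 exercise | (k=6,j=1): S=39.3487, K−S=37.9213, hold=37.5985 ⇒ V=37.9213 exercise | (k=6,j=2): S=51.0342, K−S=26.2358, hold=25.9130 ⇒ V=26.2358 exercise | (k=6,j=3): S=66.1900, K−S=11.0800, hold=10.7572 ⇒ V=11.0800 exercise | (k=6,j=4): S=85.8466, K−S=0.0000, hold=0.9717 ⇒ V=0.9717 continue | (k=6,j=5): S=111.3407, K−S=0.0000, hold=0.0000 ⇒ V=0.0000 continue | (k=6,j=6): S=144.4058, K−S=0.0000, hold=0.0000 ⇒ V=0.0000 continue  boundary S*=66.1900
step 5: (k=5,j=0): S=34.5514, K−S=42.7186, hold=42.3958 ⇒ V=42.7186 exercise | (k=5,j=1): S=44.8122, K−S=32.4578, hold=32.1350 ⇒ V=32.4578 exercise | (k=5,j=2): S=58.1202, K−S=19.1498, hold=18.8270 ⇒ V=19.1498 exercise | (k=5,j=3): S=75.3803, K−S=1.8897, hold=6.1655 ⇒ V=6.1655 continue | (k=5,j=4): S=97.7662, K−S=0.0000, hold=0.4997 ⇒ V=0.4997 continue | (k=5,j=5): S=126.8000, K−S=0.0000, hold=0.0000 ⇒ V=0.0000 continue  boundary S*=58.1202
step 4: (k=4,j=0): S=39.3487, K−S=37.9213, hold=37.5985 ⇒ V=37.9213 exercise | (k=4,j=1): S=51.0342, K−S=26.2358, hold=25.9130 ⇒ V=26.2358 exercise | (k=4,j=2): S=66.1900, K−S=11.0800, hold=12.8165 ⇒ V=12.8165 continue | (k=4,j=3): S=85.8466, K−S=0.0000, hold=3.4110 ⇒ V=3.4110 continue | (k=4,j=4): S=111.3407, K−S=0.0000, hold=0.2569 ⇒ V=0.2569 continue  boundary S*=51.0342
step 3: (k=3,j=0): S=44.8122, K−S=32.4578, hold=32.1350 ⇒ V=32.4578 exercise | (k=3,j=1): S=58.1202, K−S=19.1498, hold=19.6633 ⇒ V=19.6633 continue | (k=3,j=2): S=75.3803, K−S=1.8897, hold=8.2332 ⇒ V=8.2332 continue | (k=3,j=3): S=97.7662, K−S=0.0000, hold=1.8777 ⇒ V=1.8777 continue  boundary S*=44.8122
step 2: (k=2,j=0): S=51.0342, K−S=26.2358, hold=26.1603 ⇒ V=26.2358 exercise | (k=2,j=1): S=66.1900, K−S=11.0800, hold=14.0764 ⇒ V=14.0764 continue | (k=2,j=2): S=85.8466, K−S=0.0000, hold=5.1380 ⇒ V=5.1380 continue  boundary S*=51.0342
step 1: (k=1,j=0): S=58.1202, K−S=19.1498, hold=20.2701 ⇒ V=20.2701 continue | (k=1,j=1): S=75.3803, K−S=1.8897, hold=9.7128 ⇒ V=9.7128 continue  boundary S*=-
step 0: (k=0,j=0): S=66.1900, K−S=11.0800, hold=15.1009 ⇒ V=15.1009 continue  boundary S*=-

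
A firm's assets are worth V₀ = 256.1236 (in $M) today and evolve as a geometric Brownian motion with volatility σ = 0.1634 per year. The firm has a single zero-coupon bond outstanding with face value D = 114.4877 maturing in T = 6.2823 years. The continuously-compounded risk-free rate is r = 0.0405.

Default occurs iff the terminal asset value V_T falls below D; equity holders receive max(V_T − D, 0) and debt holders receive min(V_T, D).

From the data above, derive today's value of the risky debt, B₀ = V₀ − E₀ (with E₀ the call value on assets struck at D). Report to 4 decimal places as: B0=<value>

Equity is a call on the firm's assets struck at D = 114.4877:
d₁ = [ln(V₀/D) + (r + σ²/2)T] / (σ√T)
   = [ln(256.1236/114.4877) + (0.0405 + 0.5·0.1634²)·6.2823] / (0.1634·√6.2823)
   = [0.805193 + 0.338300] / 0.409554 = 2.792044
d₂ = d₁ − σ√T = 2.792044 − 0.409554 = 2.382489
N(d₁) = 0.997381,  N(d₂) = 0.991402,  e^(−rT) = 0.775356
E₀ = V₀·N(d₁) − D·e^(−rT)·N(d₂)
   = 256.1236·0.997381 − 114.4877·0.775356·0.991402 = 167.447382
B₀ = V₀ − E₀ = 256.1236 − 167.447382 = 88.676218

B0=88.6762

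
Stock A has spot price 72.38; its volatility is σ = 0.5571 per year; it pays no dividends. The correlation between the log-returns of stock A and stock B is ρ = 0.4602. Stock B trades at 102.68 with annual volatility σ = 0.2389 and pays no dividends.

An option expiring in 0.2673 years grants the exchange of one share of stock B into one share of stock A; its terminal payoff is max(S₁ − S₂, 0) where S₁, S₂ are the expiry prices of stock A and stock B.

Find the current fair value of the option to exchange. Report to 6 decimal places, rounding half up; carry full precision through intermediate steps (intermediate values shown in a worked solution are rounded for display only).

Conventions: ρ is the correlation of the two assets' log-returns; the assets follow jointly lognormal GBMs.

σ_eff = √(σ₁² + σ₂² − 2ρσ₁σ₂) = √(0.5571² + 0.2389² − 2·0.4602·0.5571·0.2389) = 0.494911
d₁ = (ln(S₁/S₂) + (q₂ − q₁ + σ_eff²/2)T) / (σ_eff√T) = (ln(72.38/102.68) + (0.0 − 0.0 + 0.122468)·0.2673) / 0.255874 = -1.238702
d₂ = d₁ − σ_eff√T = -1.238702 − 0.255874 = -1.494576
N(d₁) = 0.107728,  N(d₂) = 0.067513
V = S₁·e^{−q₁T}·N(d₁) − S₂·e^{−q₂T}·N(d₂) = 7.797354 − 6.932195 = 0.865158
Key observation: r never enters — measured in units of stock B, the claim is a call on S₁/S₂ struck at 1, so only the dividend yields and σ_eff matter.

exchange price = 0.865158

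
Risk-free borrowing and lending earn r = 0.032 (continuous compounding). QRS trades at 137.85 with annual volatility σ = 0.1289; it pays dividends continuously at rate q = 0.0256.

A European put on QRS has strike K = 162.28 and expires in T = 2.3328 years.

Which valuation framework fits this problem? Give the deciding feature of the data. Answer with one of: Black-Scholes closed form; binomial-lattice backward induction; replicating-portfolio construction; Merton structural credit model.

framework: Black-Scholes closed form

Key observation: a European claim on QRS (strike 162.28) — a lognormal (GBM) underlying with constant rate and volatility — has an exact closed-form value; no lattice or capital structure is involved.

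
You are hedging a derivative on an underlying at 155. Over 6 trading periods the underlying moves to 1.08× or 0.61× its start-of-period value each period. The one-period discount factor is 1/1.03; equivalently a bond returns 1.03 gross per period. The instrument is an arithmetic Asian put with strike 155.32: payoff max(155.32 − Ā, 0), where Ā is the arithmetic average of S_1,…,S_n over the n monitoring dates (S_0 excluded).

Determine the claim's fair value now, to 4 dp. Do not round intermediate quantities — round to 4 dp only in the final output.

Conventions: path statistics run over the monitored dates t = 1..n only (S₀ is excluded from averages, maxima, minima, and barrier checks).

price = 9.3736

Under the martingale measure an up-move has probability p* = 0.8936; value the claim as the probability-weighted average of per-path payoffs, discounted 6 periods at R = 1.03.
Enumerate all 2^6 = 64 price paths (U = up ×1.08, D = down ×0.61); each path with k up-moves has probability p*^k·(1−p*)^(6−k).
DDDDDD: Ā=38.3243, payoff=116.9957, prob=0.000001
UDDDDD: Ā=67.8528, payoff=87.4672, prob=0.000012
DUDDDD: Ā=55.7111, payoff=99.6089, prob=0.000012
UUDDDD: Ā=98.6361, payoff=56.6839, prob=0.000102
DDUDDD: Ā=48.3047, payoff=107.0153, prob=0.000012
UDUDDD: Ā=85.5231, payoff=69.7969, prob=0.000102
DUUDDD: Ā=73.3814, payoff=81.9386, prob=0.000102
UUUDDD: Ā=129.9212, payoff=25.3988, prob=0.000859
DDDUDD: Ā=43.7868, payoff=111.5332, prob=0.000012
UDDUDD: Ā=77.5241, payoff=77.7959, prob=0.000102
DUDUDD: Ā=65.3825, payoff=89.9375, prob=0.000102
UUDUDD: Ā=115.7591, payoff=39.5609, prob=0.000859
DDUUDD: Ā=57.9760, payoff=97.3440, prob=0.000102
UDUUDD: Ā=102.6461, payoff=52.6739, prob=0.000859
DUUUDD: Ā=90.5044, payoff=64.8156, prob=0.000859
UUUUDD: Ā=160.2374, payoff=0.0000, prob=0.007217
DDDDUD: Ā=41.0308, payoff=114.2892, prob=0.000012
UDDDUD: Ā=72.6448, payoff=82.6752, prob=0.000102
DUDDUD: Ā=60.5031, payoff=94.8169, prob=0.000102
UUDDUD: Ā=107.1203, payoff=48.1997, prob=0.000859
DDUDUD: Ā=53.0967, payoff=102.2233, prob=0.000102
UDUDUD: Ā=94.0073, payoff=61.3127, prob=0.000859
DUUDUD: Ā=81.8656, payoff=73.4544, prob=0.000859
UUUDUD: Ā=144.9424, payoff=10.3776, prob=0.007217
DDDUUD: Ā=48.5788, payoff=106.7412, prob=0.000102
UDDUUD: Ā=86.0083, payoff=69.3117, prob=0.000859
DUDUUD: Ā=73.8667, payoff=81.4533, prob=0.000859
UUDUUD: Ā=130.7803, payoff=24.5397, prob=0.007217
DDUUUD: Ā=66.4603, payoff=88.8597, prob=0.000859
UDUUUD: Ā=117.6673, payoff=37.6527, prob=0.007217
DUUUUD: Ā=105.5257, payoff=49.7943, prob=0.007217
UUUUUD: Ā=186.8323, payoff=0.0000, prob=0.060622
DDDDDU: Ā=39.3497, payoff=115.9703, prob=0.000012
UDDDDU: Ā=69.6684, payoff=85.6516, prob=0.000102
DUDDDU: Ā=57.5267, payoff=97.7933, prob=0.000102
UUDDDU: Ā=101.8506, payoff=53.4694, prob=0.000859
DDUDDU: Ā=50.1203, payoff=105.1997, prob=0.000102
UDUDDU: Ā=88.7376, payoff=66.5824, prob=0.000859
DUUDDU: Ā=76.5959, payoff=78.7241, prob=0.000859
UUUDDU: Ā=135.6124, payoff=19.7076, prob=0.007217
DDDUDU: Ā=45.6024, payoff=109.7176, prob=0.000102
UDDUDU: Ā=80.7386, payoff=74.5814, prob=0.000859
DUDUDU: Ā=68.5970, payoff=86.7230, prob=0.000859
UUDUDU: Ā=121.4504, payoff=33.8696, prob=0.007217
DDUUDU: Ā=61.1906, payoff=94.1294, prob=0.000859
UDUUDU: Ā=108.3374, payoff=46.9826, prob=0.007217
DUUUDU: Ā=96.1957, payoff=59.1243, prob=0.007217
UUUUDU: Ā=170.3137, payoff=0.0000, prob=0.060622
DDDDUU: Ā=42.8465, payoff=112.4735, prob=0.000102
UDDDUU: Ā=75.8593, payoff=79.4607, prob=0.000859
DUDDUU: Ā=63.7176, payoff=91.6024, prob=0.000859
UUDDUU: Ā=112.8115, payoff=42.5085, prob=0.007217
DDUDUU: Ā=56.3112, payoff=99.0088, prob=0.000859
UDUDUU: Ā=99.6985, payoff=55.6215, prob=0.007217
DUUDUU: Ā=87.5569, payoff=67.7631, prob=0.007217
UUUDUU: Ā=155.0187, payoff=0.3013, prob=0.060622
DDDUUU: Ā=51.7933, payoff=103.5267, prob=0.000859
UDDUUU: Ā=91.6996, payoff=63.6204, prob=0.007217
DUDUUU: Ā=79.5579, payoff=75.7621, prob=0.007217
UUDUUU: Ā=140.8567, payoff=14.4633, prob=0.060622
DDUUUU: Ā=72.1515, payoff=83.1685, prob=0.007217
UDUUUU: Ā=127.7437, payoff=27.5763, prob=0.060622
DUUUUU: Ā=115.6020, payoff=39.7180, prob=0.060622
UUUUUU: Ā=204.6724, payoff=0.0000, prob=0.509224
Price = Σ prob·payoff / R^6 = 11.192587 / 1.194052 = 9.3736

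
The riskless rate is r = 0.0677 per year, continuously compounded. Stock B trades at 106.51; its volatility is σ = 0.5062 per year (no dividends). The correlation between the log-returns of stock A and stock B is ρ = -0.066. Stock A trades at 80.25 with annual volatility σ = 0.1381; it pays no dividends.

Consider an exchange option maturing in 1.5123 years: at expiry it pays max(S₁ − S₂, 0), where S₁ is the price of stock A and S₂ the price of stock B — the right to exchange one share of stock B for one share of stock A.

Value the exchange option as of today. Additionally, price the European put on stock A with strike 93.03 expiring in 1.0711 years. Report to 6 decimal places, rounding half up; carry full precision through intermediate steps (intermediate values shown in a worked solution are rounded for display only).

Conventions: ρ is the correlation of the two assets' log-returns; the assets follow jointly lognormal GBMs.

σ_eff = √(σ₁² + σ₂² − 2ρσ₁σ₂) = √(0.1381² + 0.5062² − 2·-0.066·0.1381·0.5062) = 0.533421
d₁ = (ln(S₁/S₂) + (q₂ − q₁ + σ_eff²/2)T) / (σ_eff√T) = (ln(80.25/106.51) + (0.0 − 0.0 + 0.142269)·1.5123) / 0.655977 = -0.103569
d₂ = d₁ − σ_eff√T = -0.103569 − 0.655977 = -0.759546
N(d₁) = 0.458756,  N(d₂) = 0.223763
V = S₁·e^{−q₁T}·N(d₁) − S₂·e^{−q₂T}·N(d₂) = 36.815143 − 23.832984 = 12.982159
[vanilla: stock A put K=93.03]
σ√T = 0.1381·√1.0711 = 0.142925
d₁ = (ln(S/K) + (r+σ²/2)T) / (σ√T) = (ln(80.25/93.03) + (0.0677+0.1381²/2)·1.0711) / 0.142925 = (-0.147775 + 0.082727) / 0.142925 = -0.455119
d₂ = d₁ − σ√T = -0.455119 − 0.142925 = -0.598044
e^{−rT} = 0.930053
N(−d₁) = 0.675488,  N(−d₂) = 0.725095
price = K·e^{−rT}·N(−d₂) − S·N(−d₁) = 62.737273 − 54.207934 = 8.529340

exchange price = 12.982159
price(stock A put K=93.03) = 8.529340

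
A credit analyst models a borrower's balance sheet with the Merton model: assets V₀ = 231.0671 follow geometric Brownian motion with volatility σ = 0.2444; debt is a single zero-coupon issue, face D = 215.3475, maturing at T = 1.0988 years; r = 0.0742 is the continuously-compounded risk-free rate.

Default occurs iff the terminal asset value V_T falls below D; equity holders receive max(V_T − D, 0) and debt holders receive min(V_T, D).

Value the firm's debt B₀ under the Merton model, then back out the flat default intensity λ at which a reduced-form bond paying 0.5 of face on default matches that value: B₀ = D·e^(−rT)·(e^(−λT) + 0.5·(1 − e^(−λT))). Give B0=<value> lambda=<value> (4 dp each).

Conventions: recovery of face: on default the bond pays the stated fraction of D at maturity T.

B0=189.1717 lambda=0.0897

With assets at 231.0671 and a single debt payment of 215.3475 at 1.0988 years:
d₁ = [ln(V₀/D) + (r + σ²/2)T] / (σ√T)
   = [ln(231.0671/215.3475) + (0.0742 + 0.5·0.2444²)·1.0988] / (0.2444·√1.0988)
   = [0.070455 + 0.114347] / 0.256189 = 0.721352
d₂ = d₁ − σ√T = 0.721352 − 0.256189 = 0.465163
N(d₁) = 0.764654,  N(d₂) = 0.679093,  e^(−rT) = 0.921704
E₀ = V₀·N(d₁) − D·e^(−rT)·N(d₂)
   = 231.0671·0.764654 − 215.3475·0.921704·0.679093 = 41.895423
B₀ = V₀ − E₀ = 231.0671 − 41.895423 = 189.171677
e^(−λT) = (B₀·e^(rT)/D − 0.5)/(1 − 0.5) = (189.1717·1.084947/215.3475 − 0.5)/0.5 = 0.90613991
λ = −ln(0.90613991)/1.0988 = 0.089699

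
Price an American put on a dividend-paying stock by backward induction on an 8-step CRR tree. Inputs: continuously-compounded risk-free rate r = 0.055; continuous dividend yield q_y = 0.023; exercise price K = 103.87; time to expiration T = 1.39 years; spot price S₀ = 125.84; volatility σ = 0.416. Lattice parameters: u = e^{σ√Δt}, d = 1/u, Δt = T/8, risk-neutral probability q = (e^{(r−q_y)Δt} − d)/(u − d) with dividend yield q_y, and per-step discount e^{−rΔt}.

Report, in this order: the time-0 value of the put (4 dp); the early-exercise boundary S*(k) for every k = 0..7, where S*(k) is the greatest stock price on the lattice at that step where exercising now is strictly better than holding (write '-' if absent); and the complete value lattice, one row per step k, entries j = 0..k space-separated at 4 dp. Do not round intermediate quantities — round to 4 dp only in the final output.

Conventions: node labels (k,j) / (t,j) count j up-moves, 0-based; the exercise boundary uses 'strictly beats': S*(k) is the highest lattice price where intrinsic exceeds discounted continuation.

params: Δt=0.17375 u=1.18934 d=0.84080 q=0.47275 e^(-rΔt)=0.99049
t_8 payoffs: 72.4391 59.4098 40.9792 14.9083 0.0000 0.0000 0.0000 0.0000 0.0000
t_7: node(7,0) S=37.3821 payoff=66.4879 vs cont=65.6491 → 66.4879 [stop]  node(7,1) S=52.8786 payoff=50.9914 vs cont=50.2145 → 50.9914 [stop]  node(7,2) S=74.7989 payoff=29.0711 vs cont=28.3815 → 29.0711 [stop]  node(7,3) S=105.8061 payoff=0.0000 vs cont=7.7856 → 7.7856 [wait]  node(7,4) S=149.6672 payoff=0.0000 vs cont=0.0000 → 0.0000 [wait]  node(7,5) S=211.7104 payoff=0.0000 vs cont=0.0000 → 0.0000 [wait]  node(7,6) S=299.4731 payoff=0.0000 vs cont=0.0000 → 0.0000 [wait]  node(7,7) S=423.6170 payoff=0.0000 vs cont=0.0000 → 0.0000 [wait]  ⇒ S*(7)=74.7989
t_6: node(6,0) S=44.4602 payoff=59.4098 vs cont=58.5992 → 59.4098 [stop]  node(6,1) S=62.8908 payoff=40.9792 vs cont=40.2421 → 40.9792 [stop]  node(6,2) S=88.9617 payoff=14.9083 vs cont=18.8275 → 18.8275 [wait]  node(6,3) S=125.8400 payoff=0.0000 vs cont=4.0659 → 4.0659 [wait]  node(6,4) S=178.0059 payoff=0.0000 vs cont=0.0000 → 0.0000 [wait]  node(6,5) S=251.7967 payoff=0.0000 vs cont=0.0000 → 0.0000 [wait]  node(6,6) S=356.1768 payoff=0.0000 vs cont=0.0000 → 0.0000 [wait]  ⇒ S*(6)=62.8908
t_5: node(5,0) S=52.8786 payoff=50.9914 vs cont=50.2145 → 50.9914 [stop]  node(5,1) S=74.7989 payoff=29.0711 vs cont=30.2167 → 30.2167 [wait]  node(5,2) S=105.8061 payoff=0.0000 vs cont=11.7362 → 11.7362 [wait]  node(5,3) S=149.6672 payoff=0.0000 vs cont=2.1233 → 2.1233 [wait]  node(5,4) S=211.7104 payoff=0.0000 vs cont=0.0000 → 0.0000 [wait]  node(5,5) S=299.4731 payoff=0.0000 vs cont=0.0000 → 0.0000 [wait]  ⇒ S*(5)=52.8786
t_4: node(4,0) S=62.8908 payoff=40.9792 vs cont=40.7786 → 40.9792 [stop]  node(4,1) S=88.9617 payoff=14.9083 vs cont=21.2757 → 21.2757 [wait]  node(4,2) S=125.8400 payoff=0.0000 vs cont=7.1233 → 7.1233 [wait]  node(4,3) S=178.0059 payoff=0.0000 vs cont=1.1089 → 1.1089 [wait]  node(4,4) S=251.7967 payoff=0.0000 vs cont=0.0000 → 0.0000 [wait]  ⇒ S*(4)=62.8908
t_3: node(3,0) S=74.7989 payoff=29.0711 vs cont=31.3631 → 31.3631 [wait]  node(3,1) S=105.8061 payoff=0.0000 vs cont=14.4464 → 14.4464 [wait]  node(3,2) S=149.6672 payoff=0.0000 vs cont=4.2392 → 4.2392 [wait]  node(3,3) S=211.7104 payoff=0.0000 vs cont=0.5791 → 0.5791 [wait]  ⇒ S*(3)=-
t_2: node(2,0) S=88.9617 payoff=14.9083 vs cont=23.1434 → 23.1434 [wait]  node(2,1) S=125.8400 payoff=0.0000 vs cont=9.5294 → 9.5294 [wait]  node(2,2) S=178.0059 payoff=0.0000 vs cont=2.4850 → 2.4850 [wait]  ⇒ S*(2)=-
t_1: node(1,0) S=105.8061 payoff=0.0000 vs cont=16.5484 → 16.5484 [wait]  node(1,1) S=149.6672 payoff=0.0000 vs cont=6.1402 → 6.1402 [wait]  ⇒ S*(1)=-
t_0: node(0,0) S=125.8400 payoff=0.0000 vs cont=11.5173 → 11.5173 [wait]  ⇒ S*(0)=-

price = 11.5173
boundary = - - - - 62.8908 52.8786 62.8908 74.7989
tree:
11.5173
16.5484 6.1402
23.1434 9.5294 2.4850
31.3631 14.4464 4.2392 0.5791
40.9792 21.2757 7.1233 1.1089 0.0000
50.9914 30.2167 11.7362 2.1233 0.0000 0.0000
59.4098 40.9792 18.8275 4.0659 0.0000 0.0000 0.0000
66.4879 50.9914 29.0711 7.7856 0.0000 0.0000 0.0000 0.0000
72.4391 59.4098 40.9792 14.9083 0.0000 0.0000 0.0000 0.0000 0.0000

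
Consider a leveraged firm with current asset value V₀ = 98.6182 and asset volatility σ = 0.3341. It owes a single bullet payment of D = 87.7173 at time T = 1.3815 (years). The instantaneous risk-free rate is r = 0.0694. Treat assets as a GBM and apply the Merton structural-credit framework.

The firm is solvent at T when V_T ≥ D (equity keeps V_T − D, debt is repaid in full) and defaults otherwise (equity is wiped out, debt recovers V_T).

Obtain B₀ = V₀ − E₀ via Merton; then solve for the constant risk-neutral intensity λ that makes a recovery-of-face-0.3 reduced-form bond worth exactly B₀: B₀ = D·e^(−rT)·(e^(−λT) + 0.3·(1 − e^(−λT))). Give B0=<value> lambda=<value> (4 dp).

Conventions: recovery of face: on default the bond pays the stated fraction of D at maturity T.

Work the structural quantities from V₀ = 98.6182 against face 87.7173:
d₁ = [ln(V₀/D) + (r + σ²/2)T] / (σ√T)
   = [ln(98.6182/87.7173) + (0.0694 + 0.5·0.3341²)·1.3815] / (0.3341·√1.3815)
   = [0.117137 + 0.172980] / 0.392692 = 0.738788
d₂ = d₁ − σ√T = 0.738788 − 0.392692 = 0.346097
N(d₁) = 0.769982,  N(d₂) = 0.635365,  e^(−rT) = 0.908577
E₀ = V₀·N(d₁) − D·e^(−rT)·N(d₂)
   = 98.6182·0.769982 − 87.7173·0.908577·0.635365 = 25.297024
B₀ = V₀ − E₀ = 98.6182 − 25.297024 = 73.321176
e^(−λT) = (B₀·e^(rT)/D − 0.3)/(1 − 0.3) = (73.3212·1.100623/87.7173 − 0.3)/0.7 = 0.88569898
λ = −ln(0.88569898)/1.3815 = 0.087860

B0=73.3212 lambda=0.0879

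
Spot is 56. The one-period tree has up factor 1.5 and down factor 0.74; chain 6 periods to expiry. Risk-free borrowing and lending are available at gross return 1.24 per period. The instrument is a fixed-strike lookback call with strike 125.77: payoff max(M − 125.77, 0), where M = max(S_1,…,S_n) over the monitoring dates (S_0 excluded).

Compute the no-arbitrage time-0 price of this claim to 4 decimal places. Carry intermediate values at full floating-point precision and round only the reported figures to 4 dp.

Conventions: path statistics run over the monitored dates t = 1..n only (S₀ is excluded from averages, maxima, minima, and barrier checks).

With p* = (R−d)/(u−d) = 0.6579, sum probability × payoff across the paths and divide by R^6.
Enumerate all 2^6 = 64 price paths (U = up ×1.5, D = down ×0.74); each path with k up-moves has probability p*^k·(1−p*)^(6−k).
DDDDDD: M=41.4400, payoff=0.0000, prob=0.001603
UDDDDD: M=84.0000, payoff=0.0000, prob=0.003083
DUDDDD: M=62.1600, payoff=0.0000, prob=0.003083
UUDDDD: M=126.0000, payoff=0.2300, prob=0.005929
DDUDDD: M=45.9984, payoff=0.0000, prob=0.003083
UDUDDD: M=93.2400, payoff=0.0000, prob=0.005929
DUUDDD: M=93.2400, payoff=0.0000, prob=0.005929
UUUDDD: M=189.0000, payoff=63.2300, prob=0.011401
DDDUDD: M=41.4400, payoff=0.0000, prob=0.003083
UDDUDD: M=84.0000, payoff=0.0000, prob=0.005929
DUDUDD: M=68.9976, payoff=0.0000, prob=0.005929
UUDUDD: M=139.8600, payoff=14.0900, prob=0.011401
DDUUDD: M=68.9976, payoff=0.0000, prob=0.005929
UDUUDD: M=139.8600, payoff=14.0900, prob=0.011401
DUUUDD: M=139.8600, payoff=14.0900, prob=0.011401
UUUUDD: M=283.5000, payoff=157.7300, prob=0.021925
DDDDUD: M=41.4400, payoff=0.0000, prob=0.003083
UDDDUD: M=84.0000, payoff=0.0000, prob=0.005929
DUDDUD: M=62.1600, payoff=0.0000, prob=0.005929
UUDDUD: M=126.0000, payoff=0.2300, prob=0.011401
DDUDUD: M=51.0582, payoff=0.0000, prob=0.005929
UDUDUD: M=103.4964, payoff=0.0000, prob=0.011401
DUUDUD: M=103.4964, payoff=0.0000, prob=0.011401
UUUDUD: M=209.7900, payoff=84.0200, prob=0.021925
DDDUUD: M=51.0582, payoff=0.0000, prob=0.005929
UDDUUD: M=103.4964, payoff=0.0000, prob=0.011401
DUDUUD: M=103.4964, payoff=0.0000, prob=0.011401
UUDUUD: M=209.7900, payoff=84.0200, prob=0.021925
DDUUUD: M=103.4964, payoff=0.0000, prob=0.011401
UDUUUD: M=209.7900, payoff=84.0200, prob=0.021925
DUUUUD: M=209.7900, payoff=84.0200, prob=0.021925
UUUUUD: M=425.2500, payoff=299.4800, prob=0.042164
DDDDDU: M=41.4400, payoff=0.0000, prob=0.003083
UDDDDU: M=84.0000, payoff=0.0000, prob=0.005929
DUDDDU: M=62.1600, payoff=0.0000, prob=0.005929
UUDDDU: M=126.0000, payoff=0.2300, prob=0.011401
DDUDDU: M=45.9984, payoff=0.0000, prob=0.005929
UDUDDU: M=93.2400, payoff=0.0000, prob=0.011401
DUUDDU: M=93.2400, payoff=0.0000, prob=0.011401
UUUDDU: M=189.0000, payoff=63.2300, prob=0.021925
DDDUDU: M=41.4400, payoff=0.0000, prob=0.005929
UDDUDU: M=84.0000, payoff=0.0000, prob=0.011401
DUDUDU: M=76.5873, payoff=0.0000, prob=0.011401
UUDUDU: M=155.2446, payoff=29.4746, prob=0.021925
DDUUDU: M=76.5873, payoff=0.0000, prob=0.011401
UDUUDU: M=155.2446, payoff=29.4746, prob=0.021925
DUUUDU: M=155.2446, payoff=29.4746, prob=0.021925
UUUUDU: M=314.6850, payoff=188.9150, prob=0.042164
DDDDUU: M=41.4400, payoff=0.0000, prob=0.005929
UDDDUU: M=84.0000, payoff=0.0000, prob=0.011401
DUDDUU: M=76.5873, payoff=0.0000, prob=0.011401
UUDDUU: M=155.2446, payoff=29.4746, prob=0.021925
DDUDUU: M=76.5873, payoff=0.0000, prob=0.011401
UDUDUU: M=155.2446, payoff=29.4746, prob=0.021925
DUUDUU: M=155.2446, payoff=29.4746, prob=0.021925
UUUDUU: M=314.6850, payoff=188.9150, prob=0.042164
DDDUUU: M=76.5873, payoff=0.0000, prob=0.011401
UDDUUU: M=155.2446, payoff=29.4746, prob=0.021925
DUDUUU: M=155.2446, payoff=29.4746, prob=0.021925
UUDUUU: M=314.6850, payoff=188.9150, prob=0.042164
DDUUUU: M=155.2446, payoff=29.4746, prob=0.021925
UDUUUU: M=314.6850, payoff=188.9150, prob=0.042164
DUUUUU: M=314.6850, payoff=188.9150, prob=0.042164
UUUUUU: M=637.8750, payoff=512.1050, prob=0.081085
Price = Σ prob·payoff / R^6 = 113.217012 / 3.635215 = 31.1445

price = 31.1445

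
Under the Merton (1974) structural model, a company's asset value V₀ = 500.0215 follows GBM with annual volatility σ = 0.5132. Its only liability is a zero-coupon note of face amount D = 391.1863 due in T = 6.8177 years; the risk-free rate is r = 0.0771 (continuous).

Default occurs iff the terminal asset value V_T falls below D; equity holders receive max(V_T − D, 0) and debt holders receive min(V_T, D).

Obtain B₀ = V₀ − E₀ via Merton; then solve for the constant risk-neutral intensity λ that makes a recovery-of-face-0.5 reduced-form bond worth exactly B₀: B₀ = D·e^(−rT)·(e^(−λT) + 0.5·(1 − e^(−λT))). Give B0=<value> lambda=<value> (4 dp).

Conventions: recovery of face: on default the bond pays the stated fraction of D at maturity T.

Apply the equity-as-call identities (strike 391.1863, horizon 6.8177 years):
d₁ = [ln(V₀/D) + (r + σ²/2)T] / (σ√T)
   = [ln(500.0215/391.1863) + (0.0771 + 0.5·0.5132²)·6.8177] / (0.5132·√6.8177)
   = [0.245467 + 1.423448] / 1.340002 = 1.245457
d₂ = d₁ − σ√T = 1.245457 − 1.340002 = -0.094546
N(d₁) = 0.893518,  N(d₂) = 0.462338,  e^(−rT) = 0.591174
E₀ = V₀·N(d₁) − D·e^(−rT)·N(d₂)
   = 500.0215·0.893518 − 391.1863·0.591174·0.462338 = 339.858346
B₀ = V₀ − E₀ = 500.0215 − 339.858346 = 160.163154
e^(−λT) = (B₀·e^(rT)/D − 0.5)/(1 − 0.5) = (160.1632·1.691549/391.1863 − 0.5)/0.5 = 0.38514002
λ = −ln(0.38514002)/6.8177 = 0.139952

B0=160.1632 lambda=0.1400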